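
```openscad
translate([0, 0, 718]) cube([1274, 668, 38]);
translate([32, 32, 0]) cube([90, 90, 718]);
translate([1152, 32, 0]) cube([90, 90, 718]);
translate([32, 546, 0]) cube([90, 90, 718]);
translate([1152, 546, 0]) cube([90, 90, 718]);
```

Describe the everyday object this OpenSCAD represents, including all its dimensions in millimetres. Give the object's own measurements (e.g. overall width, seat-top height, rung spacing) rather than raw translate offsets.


A rectangular dining table. The top is 1274×668×38 mm with its upper surface at z = 756 mm. It stands on four 90×90 mm square legs, each inset 32 mm from the nearest pair of top edges, running from the floor to the underside of the top.


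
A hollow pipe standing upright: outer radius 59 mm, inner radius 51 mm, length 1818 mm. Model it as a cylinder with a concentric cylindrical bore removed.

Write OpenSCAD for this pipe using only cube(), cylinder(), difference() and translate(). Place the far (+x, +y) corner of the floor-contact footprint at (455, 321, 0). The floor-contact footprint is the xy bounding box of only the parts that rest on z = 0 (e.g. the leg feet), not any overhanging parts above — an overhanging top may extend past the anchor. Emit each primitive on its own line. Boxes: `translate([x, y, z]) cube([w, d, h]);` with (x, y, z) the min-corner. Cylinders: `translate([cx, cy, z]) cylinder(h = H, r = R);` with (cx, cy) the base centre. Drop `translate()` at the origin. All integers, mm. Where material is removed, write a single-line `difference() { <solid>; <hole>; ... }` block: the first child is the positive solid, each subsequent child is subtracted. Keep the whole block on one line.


difference() { translate([396, 262, 0]) cylinder(h = 1818, r = 59); translate([396, 262, 0]) cylinder(h = 1818, r = 51); }


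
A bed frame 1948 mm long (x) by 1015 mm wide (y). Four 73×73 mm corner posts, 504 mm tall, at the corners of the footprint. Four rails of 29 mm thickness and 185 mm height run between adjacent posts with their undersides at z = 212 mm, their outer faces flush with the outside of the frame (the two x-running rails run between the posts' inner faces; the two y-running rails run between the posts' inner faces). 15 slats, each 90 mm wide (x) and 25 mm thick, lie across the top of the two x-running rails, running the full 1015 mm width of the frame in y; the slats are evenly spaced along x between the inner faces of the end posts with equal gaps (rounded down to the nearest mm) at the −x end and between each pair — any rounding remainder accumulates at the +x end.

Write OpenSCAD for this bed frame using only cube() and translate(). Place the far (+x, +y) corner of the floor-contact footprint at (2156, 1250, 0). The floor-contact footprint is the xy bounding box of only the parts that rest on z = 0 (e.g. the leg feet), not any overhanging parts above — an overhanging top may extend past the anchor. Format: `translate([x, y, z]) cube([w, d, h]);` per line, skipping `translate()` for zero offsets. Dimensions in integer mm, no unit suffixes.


translate([208, 235, 0]) cube([73, 73, 504]);
translate([208, 1177, 0]) cube([73, 73, 504]);
translate([2083, 235, 0]) cube([73, 73, 504]);
translate([2083, 1177, 0]) cube([73, 73, 504]);
translate([281, 235, 212]) cube([1802, 29, 185]);
translate([281, 1221, 212]) cube([1802, 29, 185]);
translate([208, 308, 212]) cube([29, 869, 185]);
translate([2127, 308, 212]) cube([29, 869, 185]);
translate([309, 235, 397]) cube([90, 1015, 25]);
translate([427, 235, 397]) cube([90, 1015, 25]);
translate([545, 235, 397]) cube([90, 1015, 25]);
translate([663, 235, 397]) cube([90, 1015, 25]);
translate([781, 235, 397]) cube([90, 1015, 25]);
translate([899, 235, 397]) cube([90, 1015, 25]);
translate([1017, 235, 397]) cube([90, 1015, 25]);
translate([1135, 235, 397]) cube([90, 1015, 25]);
translate([1253, 235, 397]) cube([90, 1015, 25]);
translate([1371, 235, 397]) cube([90, 1015, 25]);
translate([1489, 235, 397]) cube([90, 1015, 25]);
translate([1607, 235, 397]) cube([90, 1015, 25]);
translate([1725, 235, 397]) cube([90, 1015, 25]);
translate([1843, 235, 397]) cube([90, 1015, 25]);
translate([1961, 235, 397]) cube([90, 1015, 25]);


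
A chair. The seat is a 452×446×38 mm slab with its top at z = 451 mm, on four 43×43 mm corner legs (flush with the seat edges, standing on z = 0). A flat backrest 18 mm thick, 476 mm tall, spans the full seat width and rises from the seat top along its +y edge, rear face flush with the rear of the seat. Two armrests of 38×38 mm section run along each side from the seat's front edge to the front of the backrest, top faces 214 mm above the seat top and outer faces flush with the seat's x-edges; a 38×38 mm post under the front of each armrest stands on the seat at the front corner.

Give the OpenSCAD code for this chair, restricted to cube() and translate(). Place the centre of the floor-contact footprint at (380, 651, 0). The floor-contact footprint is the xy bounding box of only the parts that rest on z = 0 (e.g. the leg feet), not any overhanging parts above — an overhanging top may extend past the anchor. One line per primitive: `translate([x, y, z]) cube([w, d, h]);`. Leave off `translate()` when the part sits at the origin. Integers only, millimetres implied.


translate([154, 428, 413]) cube([452, 446, 38]);
translate([154, 428, 0]) cube([43, 43, 413]);
translate([563, 428, 0]) cube([43, 43, 413]);
translate([154, 831, 0]) cube([43, 43, 413]);
translate([563, 831, 0]) cube([43, 43, 413]);
translate([154, 856, 451]) cube([452, 18, 476]);
translate([154, 428, 627]) cube([38, 428, 38]);
translate([568, 428, 627]) cube([38, 428, 38]);
translate([154, 428, 451]) cube([38, 38, 176]);
translate([568, 428, 451]) cube([38, 38, 176]);


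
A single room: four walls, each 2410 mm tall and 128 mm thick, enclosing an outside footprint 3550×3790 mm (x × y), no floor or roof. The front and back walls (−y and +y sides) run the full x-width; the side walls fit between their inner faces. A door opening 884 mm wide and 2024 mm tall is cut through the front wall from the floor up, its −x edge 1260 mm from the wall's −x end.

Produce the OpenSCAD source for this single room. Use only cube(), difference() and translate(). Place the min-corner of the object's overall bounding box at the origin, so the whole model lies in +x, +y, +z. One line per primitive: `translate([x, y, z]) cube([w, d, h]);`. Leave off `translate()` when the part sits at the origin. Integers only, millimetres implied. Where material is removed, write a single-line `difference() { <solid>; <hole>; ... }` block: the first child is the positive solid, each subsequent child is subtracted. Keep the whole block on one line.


difference() { cube([3550, 128, 2410]); translate([1260, 0, 0]) cube([884, 128, 2024]); }
translate([0, 3662, 0]) cube([3550, 128, 2410]);
translate([0, 128, 0]) cube([128, 3534, 2410]);
translate([3422, 128, 0]) cube([128, 3534, 2410]);


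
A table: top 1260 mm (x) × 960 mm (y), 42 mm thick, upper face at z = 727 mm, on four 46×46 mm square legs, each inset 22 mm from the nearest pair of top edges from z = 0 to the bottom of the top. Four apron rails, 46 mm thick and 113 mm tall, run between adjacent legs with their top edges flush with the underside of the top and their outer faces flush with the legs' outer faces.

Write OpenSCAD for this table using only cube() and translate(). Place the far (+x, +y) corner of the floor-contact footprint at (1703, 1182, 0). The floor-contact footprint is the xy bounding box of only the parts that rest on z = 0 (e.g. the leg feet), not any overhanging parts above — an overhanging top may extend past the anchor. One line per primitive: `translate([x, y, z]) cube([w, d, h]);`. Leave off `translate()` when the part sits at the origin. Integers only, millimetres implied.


translate([465, 244, 685]) cube([1260, 960, 42]);
translate([487, 266, 0]) cube([46, 46, 685]);
translate([1657, 266, 0]) cube([46, 46, 685]);
translate([487, 1136, 0]) cube([46, 46, 685]);
translate([1657, 1136, 0]) cube([46, 46, 685]);
translate([533, 266, 572]) cube([1124, 46, 113]);
translate([533, 1136, 572]) cube([1124, 46, 113]);
translate([487, 312, 572]) cube([46, 824, 113]);
translate([1657, 312, 572]) cube([46, 824, 113]);


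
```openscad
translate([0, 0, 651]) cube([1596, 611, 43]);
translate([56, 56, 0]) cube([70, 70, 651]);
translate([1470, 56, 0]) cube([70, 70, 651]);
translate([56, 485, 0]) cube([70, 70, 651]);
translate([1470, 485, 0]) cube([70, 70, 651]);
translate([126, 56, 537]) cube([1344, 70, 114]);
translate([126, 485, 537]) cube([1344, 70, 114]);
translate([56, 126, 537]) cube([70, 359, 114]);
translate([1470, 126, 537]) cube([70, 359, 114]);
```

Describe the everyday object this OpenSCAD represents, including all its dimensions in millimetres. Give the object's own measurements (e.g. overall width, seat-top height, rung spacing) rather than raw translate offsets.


A rectangular dining table. The top is 1596×611×43 mm with its upper surface at z = 694 mm. It stands on four 70×70 mm square legs, each inset 56 mm from the nearest pair of top edges, running from the floor to the underside of the top. Four apron rails, 70 mm thick and 114 mm tall, run between adjacent legs with their top edges flush with the underside of the top and their outer faces flush with the legs' outer faces.


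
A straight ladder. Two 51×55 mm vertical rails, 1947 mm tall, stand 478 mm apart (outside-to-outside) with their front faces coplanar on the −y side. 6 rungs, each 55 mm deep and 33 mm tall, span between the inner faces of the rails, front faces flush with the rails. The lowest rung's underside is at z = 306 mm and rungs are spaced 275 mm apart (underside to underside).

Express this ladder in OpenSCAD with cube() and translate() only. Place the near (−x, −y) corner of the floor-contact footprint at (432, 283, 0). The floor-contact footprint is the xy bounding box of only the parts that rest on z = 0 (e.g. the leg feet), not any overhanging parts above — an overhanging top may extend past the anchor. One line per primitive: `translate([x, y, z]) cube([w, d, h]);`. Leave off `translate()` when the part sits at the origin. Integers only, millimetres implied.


translate([432, 283, 0]) cube([51, 55, 1947]);
translate([859, 283, 0]) cube([51, 55, 1947]);
translate([483, 283, 306]) cube([376, 55, 33]);
translate([483, 283, 581]) cube([376, 55, 33]);
translate([483, 283, 856]) cube([376, 55, 33]);
translate([483, 283, 1131]) cube([376, 55, 33]);
translate([483, 283, 1406]) cube([376, 55, 33]);
translate([483, 283, 1681]) cube([376, 55, 33]);


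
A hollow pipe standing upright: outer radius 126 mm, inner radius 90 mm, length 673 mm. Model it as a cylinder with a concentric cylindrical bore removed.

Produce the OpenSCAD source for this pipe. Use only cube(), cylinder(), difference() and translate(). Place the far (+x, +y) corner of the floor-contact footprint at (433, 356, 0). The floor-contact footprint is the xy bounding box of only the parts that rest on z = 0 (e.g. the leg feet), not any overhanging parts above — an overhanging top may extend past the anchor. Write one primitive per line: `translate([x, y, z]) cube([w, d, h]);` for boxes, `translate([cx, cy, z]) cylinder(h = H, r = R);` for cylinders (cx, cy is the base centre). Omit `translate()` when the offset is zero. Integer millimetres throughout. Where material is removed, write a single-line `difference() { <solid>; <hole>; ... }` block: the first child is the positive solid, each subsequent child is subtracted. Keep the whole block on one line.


difference() { translate([307, 230, 0]) cylinder(h = 673, r = 126); translate([307, 230, 0]) cylinder(h = 673, r = 90); }


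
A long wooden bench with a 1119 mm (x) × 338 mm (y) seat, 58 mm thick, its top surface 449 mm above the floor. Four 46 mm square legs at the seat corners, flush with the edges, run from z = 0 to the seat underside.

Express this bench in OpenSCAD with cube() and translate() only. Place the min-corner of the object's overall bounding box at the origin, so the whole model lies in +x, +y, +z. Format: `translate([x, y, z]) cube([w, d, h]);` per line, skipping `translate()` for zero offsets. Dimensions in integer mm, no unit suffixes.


translate([0, 0, 391]) cube([1119, 338, 58]);
cube([46, 46, 391]);
translate([0, 292, 0]) cube([46, 46, 391]);
translate([1073, 0, 0]) cube([46, 46, 391]);
translate([1073, 292, 0]) cube([46, 46, 391]);


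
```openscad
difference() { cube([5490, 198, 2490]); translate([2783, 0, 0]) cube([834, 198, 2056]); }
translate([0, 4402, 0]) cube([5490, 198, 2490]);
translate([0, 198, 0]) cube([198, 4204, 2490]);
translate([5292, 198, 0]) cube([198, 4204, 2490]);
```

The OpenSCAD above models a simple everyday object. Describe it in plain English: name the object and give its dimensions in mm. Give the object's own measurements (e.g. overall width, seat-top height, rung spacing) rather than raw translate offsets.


A single room: four walls, each 2490 mm tall and 198 mm thick, enclosing an outside footprint 5490×4600 mm (x × y), no floor or roof. The front and back walls (−y and +y sides) run the full x-width; the side walls fit between their inner faces. A door opening 834 mm wide and 2056 mm tall is cut through the front wall from the floor up, its −x edge 2783 mm from the wall's −x end.


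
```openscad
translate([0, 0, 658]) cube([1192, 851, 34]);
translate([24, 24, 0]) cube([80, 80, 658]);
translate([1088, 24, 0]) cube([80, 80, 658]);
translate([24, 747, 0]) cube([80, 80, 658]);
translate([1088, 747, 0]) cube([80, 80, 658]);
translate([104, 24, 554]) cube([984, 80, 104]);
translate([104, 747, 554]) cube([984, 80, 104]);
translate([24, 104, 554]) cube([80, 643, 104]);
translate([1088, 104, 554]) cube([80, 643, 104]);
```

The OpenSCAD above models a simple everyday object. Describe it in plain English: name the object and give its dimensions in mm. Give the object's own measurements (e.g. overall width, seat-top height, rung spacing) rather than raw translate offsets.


A rectangular dining table. The top is 1192×851×34 mm with its upper surface at z = 692 mm. It stands on four 80×80 mm square legs, each inset 24 mm from the nearest pair of top edges, running from the floor to the underside of the top. Four apron rails, 80 mm thick and 104 mm tall, run between adjacent legs with their top edges flush with the underside of the top and their outer faces flush with the legs' outer faces.


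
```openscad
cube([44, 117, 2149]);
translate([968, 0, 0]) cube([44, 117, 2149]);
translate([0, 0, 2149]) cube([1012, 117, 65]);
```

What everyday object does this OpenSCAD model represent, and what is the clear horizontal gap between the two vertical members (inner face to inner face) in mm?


A door frame. The clear opening width is 924 mm.

Two 2149 mm tall posts with a header on top — a door frame. The left jamb is 44 mm wide at x = 0; the right jamb starts at x = 968. The clear opening is 968 − 44 = 924 mm.


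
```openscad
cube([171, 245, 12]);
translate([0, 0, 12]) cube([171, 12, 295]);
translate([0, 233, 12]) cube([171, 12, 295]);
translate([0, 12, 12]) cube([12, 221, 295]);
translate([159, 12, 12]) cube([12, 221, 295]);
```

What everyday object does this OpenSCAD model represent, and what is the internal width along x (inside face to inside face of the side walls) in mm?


An open box. The internal width is 147 mm.

A 171×245 base slab with four walls standing on it — an open box. The base is 171 mm wide and the walls are 12 mm thick, so the internal width is 171 − 2 × 12 = 147 mm.


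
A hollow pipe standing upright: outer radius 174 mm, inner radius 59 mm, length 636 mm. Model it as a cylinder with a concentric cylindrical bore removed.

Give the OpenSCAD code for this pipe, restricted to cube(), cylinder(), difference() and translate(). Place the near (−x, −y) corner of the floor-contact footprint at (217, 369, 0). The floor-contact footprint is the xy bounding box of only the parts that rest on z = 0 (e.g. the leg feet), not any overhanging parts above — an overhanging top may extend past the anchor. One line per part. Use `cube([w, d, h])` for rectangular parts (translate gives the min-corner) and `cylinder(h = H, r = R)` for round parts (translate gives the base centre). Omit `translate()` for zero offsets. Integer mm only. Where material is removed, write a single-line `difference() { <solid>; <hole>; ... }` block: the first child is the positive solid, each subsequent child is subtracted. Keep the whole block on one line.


difference() { translate([391, 543, 0]) cylinder(h = 636, r = 174); translate([391, 543, 0]) cylinder(h = 636, r = 59); }


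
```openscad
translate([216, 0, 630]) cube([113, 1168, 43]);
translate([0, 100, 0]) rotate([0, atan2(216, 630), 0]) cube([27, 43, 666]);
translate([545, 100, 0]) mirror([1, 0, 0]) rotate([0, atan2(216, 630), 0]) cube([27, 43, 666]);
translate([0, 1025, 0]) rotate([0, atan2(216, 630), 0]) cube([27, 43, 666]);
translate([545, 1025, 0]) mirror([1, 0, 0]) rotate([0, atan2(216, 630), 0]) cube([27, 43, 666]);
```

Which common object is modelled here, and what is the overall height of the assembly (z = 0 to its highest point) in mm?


A sawhorse. The overall height is 673 mm.

A beam across two mirrored pairs of raked legs — a sawhorse. The beam's underside is at z = 630 (matching the legs' vertical rise in atan2(216, 630)) and the beam is 43 mm tall, so its top is at 630 + 43 = 673 mm. The raked legs top out at the beam's underside, so that is the highest point.


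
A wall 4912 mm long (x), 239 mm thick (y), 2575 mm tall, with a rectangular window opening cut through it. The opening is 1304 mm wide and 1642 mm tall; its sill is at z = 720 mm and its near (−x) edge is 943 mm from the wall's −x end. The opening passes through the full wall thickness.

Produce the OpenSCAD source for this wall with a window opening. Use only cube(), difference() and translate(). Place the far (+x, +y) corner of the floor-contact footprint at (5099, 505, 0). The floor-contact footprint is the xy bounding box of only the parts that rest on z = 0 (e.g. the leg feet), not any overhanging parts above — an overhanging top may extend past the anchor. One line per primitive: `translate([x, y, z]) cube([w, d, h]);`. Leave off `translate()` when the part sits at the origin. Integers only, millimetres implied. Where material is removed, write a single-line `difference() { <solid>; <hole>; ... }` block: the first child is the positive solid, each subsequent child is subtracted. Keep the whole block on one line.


difference() { translate([187, 266, 0]) cube([4912, 239, 2575]); translate([1130, 266, 720]) cube([1304, 239, 1642]); }


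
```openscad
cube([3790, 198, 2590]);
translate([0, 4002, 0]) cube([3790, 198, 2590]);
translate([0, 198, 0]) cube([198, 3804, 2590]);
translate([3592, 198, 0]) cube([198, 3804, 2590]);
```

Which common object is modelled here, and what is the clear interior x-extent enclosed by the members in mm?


A house (or room) frame. The interior width is 3394 mm.

Four 2590 mm walls enclosing a rectangle with no floor or roof — a room or house frame. Outside width is 3790 mm and wall thickness is 198 mm, so the interior width is 3790 − 2 × 198 = 3394 mm.


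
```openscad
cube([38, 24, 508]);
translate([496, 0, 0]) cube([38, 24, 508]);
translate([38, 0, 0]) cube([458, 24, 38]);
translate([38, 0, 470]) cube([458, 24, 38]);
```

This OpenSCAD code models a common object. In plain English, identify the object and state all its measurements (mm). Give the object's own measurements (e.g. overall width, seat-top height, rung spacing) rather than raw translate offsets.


A rectangular picture frame lying in the x–z plane (depth along y). The opening is 458 mm wide (x) by 432 mm tall (z), surrounded by a border 38 mm wide on all four sides. The frame is 24 mm deep and is made of two full-height vertical stiles with two horizontal rails fitted between them.


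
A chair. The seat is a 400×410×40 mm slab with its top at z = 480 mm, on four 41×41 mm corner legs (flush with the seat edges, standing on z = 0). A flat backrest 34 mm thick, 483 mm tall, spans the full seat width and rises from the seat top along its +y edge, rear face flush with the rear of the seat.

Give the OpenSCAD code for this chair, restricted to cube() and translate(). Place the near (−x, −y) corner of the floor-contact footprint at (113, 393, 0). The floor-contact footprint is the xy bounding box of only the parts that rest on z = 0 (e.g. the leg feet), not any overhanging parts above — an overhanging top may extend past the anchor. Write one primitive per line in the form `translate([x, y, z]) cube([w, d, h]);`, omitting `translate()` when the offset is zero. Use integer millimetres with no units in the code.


translate([113, 393, 440]) cube([400, 410, 40]);
translate([113, 393, 0]) cube([41, 41, 440]);
translate([472, 393, 0]) cube([41, 41, 440]);
translate([113, 762, 0]) cube([41, 41, 440]);
translate([472, 762, 0]) cube([41, 41, 440]);
translate([113, 769, 480]) cube([400, 34, 483]);


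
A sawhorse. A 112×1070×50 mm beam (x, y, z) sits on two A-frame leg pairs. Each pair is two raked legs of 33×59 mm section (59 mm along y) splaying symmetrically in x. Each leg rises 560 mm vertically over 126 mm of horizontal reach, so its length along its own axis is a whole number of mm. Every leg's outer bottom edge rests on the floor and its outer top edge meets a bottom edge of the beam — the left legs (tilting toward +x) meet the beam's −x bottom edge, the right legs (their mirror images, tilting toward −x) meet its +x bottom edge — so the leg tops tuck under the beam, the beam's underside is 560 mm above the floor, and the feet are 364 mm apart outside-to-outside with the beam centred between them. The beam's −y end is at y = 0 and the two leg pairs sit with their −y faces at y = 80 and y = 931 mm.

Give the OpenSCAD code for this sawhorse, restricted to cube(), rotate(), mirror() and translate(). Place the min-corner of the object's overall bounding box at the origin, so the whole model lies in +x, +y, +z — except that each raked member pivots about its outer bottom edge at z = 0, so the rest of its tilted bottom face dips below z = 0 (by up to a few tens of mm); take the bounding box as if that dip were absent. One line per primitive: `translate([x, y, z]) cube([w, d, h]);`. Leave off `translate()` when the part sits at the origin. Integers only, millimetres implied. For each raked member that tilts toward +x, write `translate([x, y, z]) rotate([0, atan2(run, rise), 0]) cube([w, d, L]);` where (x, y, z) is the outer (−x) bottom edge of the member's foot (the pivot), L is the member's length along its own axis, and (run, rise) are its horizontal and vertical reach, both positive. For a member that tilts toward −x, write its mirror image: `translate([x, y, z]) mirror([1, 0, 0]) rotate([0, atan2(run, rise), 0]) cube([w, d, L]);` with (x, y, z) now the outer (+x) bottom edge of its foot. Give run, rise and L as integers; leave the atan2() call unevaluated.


translate([126, 0, 560]) cube([112, 1070, 50]);
translate([0, 80, 0]) rotate([0, atan2(126, 560), 0]) cube([33, 59, 574]);
translate([364, 80, 0]) mirror([1, 0, 0]) rotate([0, atan2(126, 560), 0]) cube([33, 59, 574]);
translate([0, 931, 0]) rotate([0, atan2(126, 560), 0]) cube([33, 59, 574]);
translate([364, 931, 0]) mirror([1, 0, 0]) rotate([0, atan2(126, 560), 0]) cube([33, 59, 574]);


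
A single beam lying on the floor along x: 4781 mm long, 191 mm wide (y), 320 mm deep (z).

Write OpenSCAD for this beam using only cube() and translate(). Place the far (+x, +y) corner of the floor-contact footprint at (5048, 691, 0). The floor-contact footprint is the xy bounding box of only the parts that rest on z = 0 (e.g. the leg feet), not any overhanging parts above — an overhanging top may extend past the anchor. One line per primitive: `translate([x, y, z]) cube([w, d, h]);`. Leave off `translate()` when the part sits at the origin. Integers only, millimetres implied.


translate([267, 500, 0]) cube([4781, 191, 320]);


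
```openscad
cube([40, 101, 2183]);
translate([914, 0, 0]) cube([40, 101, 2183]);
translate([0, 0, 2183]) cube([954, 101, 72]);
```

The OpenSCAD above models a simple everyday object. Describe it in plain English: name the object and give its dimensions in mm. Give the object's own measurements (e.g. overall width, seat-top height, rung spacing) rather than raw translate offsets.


A door frame. The clear opening is 874 mm wide and 2183 mm high. Two 40 mm wide jambs, 101 mm deep, stand either side of the opening from the floor to the top of the opening. A 72 mm thick head sits across the top of both jambs, spanning the full outside width of the frame.


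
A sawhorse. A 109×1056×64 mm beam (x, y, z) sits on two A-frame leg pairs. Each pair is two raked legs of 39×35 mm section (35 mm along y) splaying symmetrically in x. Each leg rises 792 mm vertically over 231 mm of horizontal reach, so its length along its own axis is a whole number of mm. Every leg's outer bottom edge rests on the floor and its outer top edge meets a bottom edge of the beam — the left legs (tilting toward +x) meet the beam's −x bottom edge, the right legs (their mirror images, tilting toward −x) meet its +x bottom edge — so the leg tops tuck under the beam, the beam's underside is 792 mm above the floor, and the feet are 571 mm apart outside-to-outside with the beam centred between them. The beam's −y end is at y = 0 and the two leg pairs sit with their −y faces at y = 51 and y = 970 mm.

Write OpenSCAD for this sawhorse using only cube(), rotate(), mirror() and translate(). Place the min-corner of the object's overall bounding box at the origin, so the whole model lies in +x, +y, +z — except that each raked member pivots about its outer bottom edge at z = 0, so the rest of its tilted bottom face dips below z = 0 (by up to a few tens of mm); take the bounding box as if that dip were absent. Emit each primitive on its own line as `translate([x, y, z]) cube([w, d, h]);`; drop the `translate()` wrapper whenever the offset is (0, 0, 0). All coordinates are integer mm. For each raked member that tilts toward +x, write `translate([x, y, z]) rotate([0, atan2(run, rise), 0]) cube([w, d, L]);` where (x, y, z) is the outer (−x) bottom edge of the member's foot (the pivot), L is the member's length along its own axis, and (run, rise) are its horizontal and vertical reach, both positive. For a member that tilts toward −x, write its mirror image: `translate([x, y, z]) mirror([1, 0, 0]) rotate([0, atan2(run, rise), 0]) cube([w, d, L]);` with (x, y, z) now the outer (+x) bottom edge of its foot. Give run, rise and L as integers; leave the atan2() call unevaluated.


translate([231, 0, 792]) cube([109, 1056, 64]);
translate([0, 51, 0]) rotate([0, atan2(231, 792), 0]) cube([39, 35, 825]);
translate([571, 51, 0]) mirror([1, 0, 0]) rotate([0, atan2(231, 792), 0]) cube([39, 35, 825]);
translate([0, 970, 0]) rotate([0, atan2(231, 792), 0]) cube([39, 35, 825]);
translate([571, 970, 0]) mirror([1, 0, 0]) rotate([0, atan2(231, 792), 0]) cube([39, 35, 825]);


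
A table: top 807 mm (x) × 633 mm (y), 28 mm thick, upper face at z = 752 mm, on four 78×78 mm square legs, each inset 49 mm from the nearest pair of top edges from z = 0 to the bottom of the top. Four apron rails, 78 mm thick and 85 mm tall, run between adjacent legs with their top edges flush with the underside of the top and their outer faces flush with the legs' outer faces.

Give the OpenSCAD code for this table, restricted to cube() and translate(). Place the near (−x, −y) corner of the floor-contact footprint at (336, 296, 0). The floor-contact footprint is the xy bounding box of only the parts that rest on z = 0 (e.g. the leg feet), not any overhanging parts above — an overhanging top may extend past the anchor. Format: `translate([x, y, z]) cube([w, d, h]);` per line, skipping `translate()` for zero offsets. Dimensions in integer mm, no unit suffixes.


translate([287, 247, 724]) cube([807, 633, 28]);
translate([336, 296, 0]) cube([78, 78, 724]);
translate([967, 296, 0]) cube([78, 78, 724]);
translate([336, 753, 0]) cube([78, 78, 724]);
translate([967, 753, 0]) cube([78, 78, 724]);
translate([414, 296, 639]) cube([553, 78, 85]);
translate([414, 753, 639]) cube([553, 78, 85]);
translate([336, 374, 639]) cube([78, 379, 85]);
translate([967, 374, 639]) cube([78, 379, 85]);


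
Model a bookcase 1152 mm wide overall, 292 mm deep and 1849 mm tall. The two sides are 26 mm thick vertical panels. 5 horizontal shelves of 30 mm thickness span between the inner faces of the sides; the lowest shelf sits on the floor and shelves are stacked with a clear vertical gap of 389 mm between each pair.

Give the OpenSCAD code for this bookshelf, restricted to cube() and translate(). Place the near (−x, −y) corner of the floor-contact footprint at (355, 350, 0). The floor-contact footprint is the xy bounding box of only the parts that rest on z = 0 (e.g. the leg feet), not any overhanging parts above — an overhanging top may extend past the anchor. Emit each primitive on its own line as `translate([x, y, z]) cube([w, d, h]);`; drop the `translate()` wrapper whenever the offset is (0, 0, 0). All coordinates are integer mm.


translate([355, 350, 0]) cube([26, 292, 1849]);
translate([1481, 350, 0]) cube([26, 292, 1849]);
translate([381, 350, 0]) cube([1100, 292, 30]);
translate([381, 350, 419]) cube([1100, 292, 30]);
translate([381, 350, 838]) cube([1100, 292, 30]);
translate([381, 350, 1257]) cube([1100, 292, 30]);
translate([381, 350, 1676]) cube([1100, 292, 30]);


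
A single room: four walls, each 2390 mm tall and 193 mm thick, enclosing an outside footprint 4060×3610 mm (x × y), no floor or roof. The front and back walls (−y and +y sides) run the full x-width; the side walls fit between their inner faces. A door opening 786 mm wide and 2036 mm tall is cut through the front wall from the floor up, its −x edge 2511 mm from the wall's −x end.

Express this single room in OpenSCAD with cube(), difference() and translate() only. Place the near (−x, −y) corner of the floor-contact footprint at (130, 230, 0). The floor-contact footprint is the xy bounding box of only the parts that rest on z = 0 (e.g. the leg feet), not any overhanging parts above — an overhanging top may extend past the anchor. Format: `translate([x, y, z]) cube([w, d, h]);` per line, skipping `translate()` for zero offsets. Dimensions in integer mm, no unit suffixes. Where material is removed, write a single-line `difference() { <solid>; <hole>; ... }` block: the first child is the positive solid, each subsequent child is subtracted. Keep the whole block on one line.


difference() { translate([130, 230, 0]) cube([4060, 193, 2390]); translate([2641, 230, 0]) cube([786, 193, 2036]); }
translate([130, 3647, 0]) cube([4060, 193, 2390]);
translate([130, 423, 0]) cube([193, 3224, 2390]);
translate([3997, 423, 0]) cube([193, 3224, 2390]);


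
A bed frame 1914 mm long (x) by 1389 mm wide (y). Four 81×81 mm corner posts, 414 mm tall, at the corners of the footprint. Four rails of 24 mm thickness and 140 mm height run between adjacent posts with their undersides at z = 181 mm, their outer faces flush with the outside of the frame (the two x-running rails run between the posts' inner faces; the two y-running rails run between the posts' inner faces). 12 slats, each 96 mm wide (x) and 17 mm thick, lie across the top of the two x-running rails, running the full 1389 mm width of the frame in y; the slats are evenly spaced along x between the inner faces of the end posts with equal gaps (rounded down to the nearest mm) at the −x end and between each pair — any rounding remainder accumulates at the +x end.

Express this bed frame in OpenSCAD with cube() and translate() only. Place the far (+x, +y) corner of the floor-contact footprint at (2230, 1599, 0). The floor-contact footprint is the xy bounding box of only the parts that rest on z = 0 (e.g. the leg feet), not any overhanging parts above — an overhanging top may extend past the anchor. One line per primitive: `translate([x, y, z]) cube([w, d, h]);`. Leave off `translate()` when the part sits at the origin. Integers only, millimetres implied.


translate([316, 210, 0]) cube([81, 81, 414]);
translate([316, 1518, 0]) cube([81, 81, 414]);
translate([2149, 210, 0]) cube([81, 81, 414]);
translate([2149, 1518, 0]) cube([81, 81, 414]);
translate([397, 210, 181]) cube([1752, 24, 140]);
translate([397, 1575, 181]) cube([1752, 24, 140]);
translate([316, 291, 181]) cube([24, 1227, 140]);
translate([2206, 291, 181]) cube([24, 1227, 140]);
translate([443, 210, 321]) cube([96, 1389, 17]);
translate([585, 210, 321]) cube([96, 1389, 17]);
translate([727, 210, 321]) cube([96, 1389, 17]);
translate([869, 210, 321]) cube([96, 1389, 17]);
translate([1011, 210, 321]) cube([96, 1389, 17]);
translate([1153, 210, 321]) cube([96, 1389, 17]);
translate([1295, 210, 321]) cube([96, 1389, 17]);
translate([1437, 210, 321]) cube([96, 1389, 17]);
translate([1579, 210, 321]) cube([96, 1389, 17]);
translate([1721, 210, 321]) cube([96, 1389, 17]);
translate([1863, 210, 321]) cube([96, 1389, 17]);
translate([2005, 210, 321]) cube([96, 1389, 17]);


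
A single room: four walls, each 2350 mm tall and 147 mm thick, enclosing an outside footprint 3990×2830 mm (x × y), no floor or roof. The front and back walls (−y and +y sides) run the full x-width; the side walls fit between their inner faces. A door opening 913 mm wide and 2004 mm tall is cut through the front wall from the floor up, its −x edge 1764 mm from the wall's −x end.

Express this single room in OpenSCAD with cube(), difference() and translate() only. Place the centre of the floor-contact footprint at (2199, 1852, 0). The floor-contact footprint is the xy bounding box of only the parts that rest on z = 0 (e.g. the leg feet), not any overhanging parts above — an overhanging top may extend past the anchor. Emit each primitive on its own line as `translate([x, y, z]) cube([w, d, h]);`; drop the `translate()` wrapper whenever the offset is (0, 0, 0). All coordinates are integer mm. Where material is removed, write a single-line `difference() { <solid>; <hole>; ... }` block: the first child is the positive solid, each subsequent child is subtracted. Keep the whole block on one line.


difference() { translate([204, 437, 0]) cube([3990, 147, 2350]); translate([1968, 437, 0]) cube([913, 147, 2004]); }
translate([204, 3120, 0]) cube([3990, 147, 2350]);
translate([204, 584, 0]) cube([147, 2536, 2350]);
translate([4047, 584, 0]) cube([147, 2536, 2350]);


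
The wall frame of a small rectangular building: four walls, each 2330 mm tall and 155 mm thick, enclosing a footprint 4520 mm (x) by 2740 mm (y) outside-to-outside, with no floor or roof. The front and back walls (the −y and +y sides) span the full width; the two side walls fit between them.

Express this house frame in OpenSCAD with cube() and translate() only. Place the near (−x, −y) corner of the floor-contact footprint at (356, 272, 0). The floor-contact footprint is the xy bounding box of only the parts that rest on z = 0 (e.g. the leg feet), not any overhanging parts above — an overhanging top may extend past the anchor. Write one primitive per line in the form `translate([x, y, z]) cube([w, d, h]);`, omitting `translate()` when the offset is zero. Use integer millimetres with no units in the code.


translate([356, 272, 0]) cube([4520, 155, 2330]);
translate([356, 2857, 0]) cube([4520, 155, 2330]);
translate([356, 427, 0]) cube([155, 2430, 2330]);
translate([4721, 427, 0]) cube([155, 2430, 2330]);


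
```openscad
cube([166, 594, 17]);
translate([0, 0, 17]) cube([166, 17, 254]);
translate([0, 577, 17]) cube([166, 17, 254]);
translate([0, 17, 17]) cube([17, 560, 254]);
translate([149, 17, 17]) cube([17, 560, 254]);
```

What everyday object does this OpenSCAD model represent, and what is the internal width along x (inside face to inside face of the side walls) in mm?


An open box. The internal width is 132 mm.

A 166×594 base slab with four walls standing on it — an open box. The base is 166 mm wide and the walls are 17 mm thick, so the internal width is 166 − 2 × 17 = 132 mm.


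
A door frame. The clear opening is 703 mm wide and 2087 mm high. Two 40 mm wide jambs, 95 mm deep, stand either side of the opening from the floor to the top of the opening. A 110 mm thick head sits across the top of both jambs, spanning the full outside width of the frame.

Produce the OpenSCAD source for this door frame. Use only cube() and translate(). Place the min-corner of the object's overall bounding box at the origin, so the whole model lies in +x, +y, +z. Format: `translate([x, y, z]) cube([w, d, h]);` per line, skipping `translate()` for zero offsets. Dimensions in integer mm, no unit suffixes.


cube([40, 95, 2087]);
translate([743, 0, 0]) cube([40, 95, 2087]);
translate([0, 0, 2087]) cube([783, 95, 110]);


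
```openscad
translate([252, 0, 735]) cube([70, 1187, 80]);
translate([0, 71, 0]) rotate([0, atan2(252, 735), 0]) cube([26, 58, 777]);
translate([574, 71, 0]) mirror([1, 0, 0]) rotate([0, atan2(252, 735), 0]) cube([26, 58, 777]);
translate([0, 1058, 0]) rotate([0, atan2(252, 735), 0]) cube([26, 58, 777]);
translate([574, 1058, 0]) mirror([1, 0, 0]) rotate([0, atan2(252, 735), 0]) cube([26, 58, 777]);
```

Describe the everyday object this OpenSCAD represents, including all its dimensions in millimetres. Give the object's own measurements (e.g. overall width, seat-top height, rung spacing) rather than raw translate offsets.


A sawhorse. A 70×1187×80 mm beam (x, y, z) sits on two A-frame leg pairs. Each pair is two raked legs of 26×58 mm section (58 mm along y) splaying symmetrically in x. Each leg rises 735 mm vertically over 252 mm of horizontal reach and is 777 mm long along its own axis. Every leg's outer bottom edge rests on the floor and its outer top edge meets a bottom edge of the beam — the left legs (tilting toward +x) meet the beam's −x bottom edge, the right legs (their mirror images, tilting toward −x) meet its +x bottom edge — so the leg tops tuck under the beam, the beam's underside is 735 mm above the floor, and the feet are 574 mm apart outside-to-outside with the beam centred between them. The two leg pairs are set in 71 mm from either end of the beam.


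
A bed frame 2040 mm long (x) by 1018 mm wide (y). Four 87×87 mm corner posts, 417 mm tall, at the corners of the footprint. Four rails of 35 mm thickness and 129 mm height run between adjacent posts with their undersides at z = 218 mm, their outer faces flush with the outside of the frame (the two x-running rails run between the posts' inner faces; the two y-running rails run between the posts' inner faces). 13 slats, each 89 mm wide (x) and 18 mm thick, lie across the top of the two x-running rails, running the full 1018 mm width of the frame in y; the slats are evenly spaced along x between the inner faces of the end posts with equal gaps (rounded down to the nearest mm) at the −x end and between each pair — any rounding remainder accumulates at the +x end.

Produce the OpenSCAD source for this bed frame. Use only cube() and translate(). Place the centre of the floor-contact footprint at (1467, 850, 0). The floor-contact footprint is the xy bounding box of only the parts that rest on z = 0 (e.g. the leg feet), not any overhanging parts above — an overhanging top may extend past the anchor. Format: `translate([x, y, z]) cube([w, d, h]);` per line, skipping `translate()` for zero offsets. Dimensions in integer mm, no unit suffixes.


// slat z = rail_z + rail_h = 218 + 129 = 347
// slat gap = ⌊(1866 − 13·89) / 14⌋ = 50
translate([447, 341, 0]) cube([87, 87, 417]);
translate([447, 1272, 0]) cube([87, 87, 417]);
translate([2400, 341, 0]) cube([87, 87, 417]);
translate([2400, 1272, 0]) cube([87, 87, 417]);
translate([534, 341, 218]) cube([1866, 35, 129]);
translate([534, 1324, 218]) cube([1866, 35, 129]);
translate([447, 428, 218]) cube([35, 844, 129]);
translate([2452, 428, 218]) cube([35, 844, 129]);
translate([584, 341, 347]) cube([89, 1018, 18]);
translate([723, 341, 347]) cube([89, 1018, 18]);
translate([862, 341, 347]) cube([89, 1018, 18]);
translate([1001, 341, 347]) cube([89, 1018, 18]);
translate([1140, 341, 347]) cube([89, 1018, 18]);
translate([1279, 341, 347]) cube([89, 1018, 18]);
translate([1418, 341, 347]) cube([89, 1018, 18]);
translate([1557, 341, 347]) cube([89, 1018, 18]);
translate([1696, 341, 347]) cube([89, 1018, 18]);
translate([1835, 341, 347]) cube([89, 1018, 18]);
translate([1974, 341, 347]) cube([89, 1018, 18]);
translate([2113, 341, 347]) cube([89, 1018, 18]);
translate([2252, 341, 347]) cube([89, 1018, 18]);
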